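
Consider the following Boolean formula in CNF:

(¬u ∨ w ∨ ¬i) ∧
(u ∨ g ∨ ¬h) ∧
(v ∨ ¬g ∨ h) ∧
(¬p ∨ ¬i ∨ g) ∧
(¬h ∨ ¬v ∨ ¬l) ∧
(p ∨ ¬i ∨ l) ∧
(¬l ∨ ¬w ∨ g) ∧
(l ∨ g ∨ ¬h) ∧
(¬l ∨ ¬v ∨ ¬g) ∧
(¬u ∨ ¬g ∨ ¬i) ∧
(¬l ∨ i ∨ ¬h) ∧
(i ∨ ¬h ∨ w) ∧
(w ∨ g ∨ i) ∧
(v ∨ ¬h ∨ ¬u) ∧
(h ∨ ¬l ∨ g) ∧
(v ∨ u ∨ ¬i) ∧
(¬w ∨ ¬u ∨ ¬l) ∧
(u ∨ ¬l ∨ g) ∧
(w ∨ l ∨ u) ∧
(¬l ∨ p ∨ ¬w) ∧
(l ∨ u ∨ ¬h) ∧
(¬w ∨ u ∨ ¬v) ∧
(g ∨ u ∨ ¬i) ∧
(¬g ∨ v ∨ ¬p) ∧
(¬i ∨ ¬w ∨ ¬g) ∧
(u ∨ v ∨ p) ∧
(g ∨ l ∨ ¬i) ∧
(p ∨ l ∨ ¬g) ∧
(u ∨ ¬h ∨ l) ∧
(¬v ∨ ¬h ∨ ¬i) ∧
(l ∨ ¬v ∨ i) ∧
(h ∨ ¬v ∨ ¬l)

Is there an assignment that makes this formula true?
Yes

Yes, the formula is satisfiable.

One satisfying assignment is: l=False, w=True, p=False, h=False, v=False, i=False, g=False, u=True

Verification: With this assignment, all 32 clauses evaluate to true.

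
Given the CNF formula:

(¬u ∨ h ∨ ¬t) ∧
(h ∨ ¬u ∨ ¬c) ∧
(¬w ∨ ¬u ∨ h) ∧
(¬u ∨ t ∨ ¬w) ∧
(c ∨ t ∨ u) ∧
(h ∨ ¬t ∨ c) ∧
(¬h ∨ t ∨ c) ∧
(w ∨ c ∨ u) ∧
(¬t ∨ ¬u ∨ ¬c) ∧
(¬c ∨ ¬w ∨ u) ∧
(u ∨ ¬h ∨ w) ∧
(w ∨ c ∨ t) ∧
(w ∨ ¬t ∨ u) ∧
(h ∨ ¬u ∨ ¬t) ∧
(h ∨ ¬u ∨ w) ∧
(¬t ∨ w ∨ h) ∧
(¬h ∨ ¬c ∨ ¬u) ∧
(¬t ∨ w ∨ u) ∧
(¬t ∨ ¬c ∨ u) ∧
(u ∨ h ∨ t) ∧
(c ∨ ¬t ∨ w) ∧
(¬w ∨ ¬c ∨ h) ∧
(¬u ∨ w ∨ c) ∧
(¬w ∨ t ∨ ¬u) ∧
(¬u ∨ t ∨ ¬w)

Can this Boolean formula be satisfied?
Yes

Yes, the formula is satisfiable.

One satisfying assignment is: w=True, h=True, c=False, u=False, t=True

Verification: With this assignment, all 25 clauses evaluate to true.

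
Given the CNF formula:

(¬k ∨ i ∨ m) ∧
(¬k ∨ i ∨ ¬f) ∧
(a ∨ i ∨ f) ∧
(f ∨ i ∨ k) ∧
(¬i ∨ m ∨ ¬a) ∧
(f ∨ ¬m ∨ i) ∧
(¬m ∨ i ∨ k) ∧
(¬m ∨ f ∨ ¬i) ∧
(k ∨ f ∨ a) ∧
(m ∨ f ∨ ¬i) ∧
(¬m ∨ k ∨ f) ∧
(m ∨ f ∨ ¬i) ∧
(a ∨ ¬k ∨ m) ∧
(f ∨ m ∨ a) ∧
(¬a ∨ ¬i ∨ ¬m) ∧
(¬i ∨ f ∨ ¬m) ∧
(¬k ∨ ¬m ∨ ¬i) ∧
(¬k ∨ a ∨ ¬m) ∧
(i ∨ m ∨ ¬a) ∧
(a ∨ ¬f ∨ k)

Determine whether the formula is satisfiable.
No

No, the formula is not satisfiable.

No assignment of truth values to the variables can make all 20 clauses true simultaneously.

The formula is UNSAT (unsatisfiable).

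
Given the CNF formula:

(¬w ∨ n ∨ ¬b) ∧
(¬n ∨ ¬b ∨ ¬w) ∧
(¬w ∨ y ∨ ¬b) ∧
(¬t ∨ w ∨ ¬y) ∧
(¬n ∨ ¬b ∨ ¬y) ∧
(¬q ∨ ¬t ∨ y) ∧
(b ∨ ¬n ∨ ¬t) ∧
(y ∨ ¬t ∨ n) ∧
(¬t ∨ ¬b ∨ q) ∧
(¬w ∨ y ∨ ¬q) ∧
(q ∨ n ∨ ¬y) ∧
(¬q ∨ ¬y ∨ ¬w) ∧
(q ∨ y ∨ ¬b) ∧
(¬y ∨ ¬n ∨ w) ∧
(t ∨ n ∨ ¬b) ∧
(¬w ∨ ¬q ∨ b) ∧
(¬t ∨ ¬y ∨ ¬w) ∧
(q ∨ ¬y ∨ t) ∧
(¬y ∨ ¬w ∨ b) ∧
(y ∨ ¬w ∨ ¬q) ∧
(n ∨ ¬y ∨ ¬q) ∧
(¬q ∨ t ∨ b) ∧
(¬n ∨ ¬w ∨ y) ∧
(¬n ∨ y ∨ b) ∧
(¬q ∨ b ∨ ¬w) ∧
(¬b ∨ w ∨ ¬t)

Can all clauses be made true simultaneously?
Yes

Yes, the formula is satisfiable.

One satisfying assignment is: b=False, t=False, y=False, q=False, w=False, n=False

Verification: With this assignment, all 26 clauses evaluate to true.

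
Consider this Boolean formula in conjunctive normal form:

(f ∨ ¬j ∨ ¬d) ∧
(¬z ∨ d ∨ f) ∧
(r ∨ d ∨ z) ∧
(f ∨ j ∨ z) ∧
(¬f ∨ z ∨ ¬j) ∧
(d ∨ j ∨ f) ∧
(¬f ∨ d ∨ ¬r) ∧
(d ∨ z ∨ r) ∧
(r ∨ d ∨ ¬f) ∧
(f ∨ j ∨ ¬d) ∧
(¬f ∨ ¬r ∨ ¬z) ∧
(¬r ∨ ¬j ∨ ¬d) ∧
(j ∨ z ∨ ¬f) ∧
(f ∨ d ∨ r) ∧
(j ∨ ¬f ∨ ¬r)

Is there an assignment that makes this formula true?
Yes

Yes, the formula is satisfiable.

One satisfying assignment is: f=True, d=True, r=False, z=True, j=False

Verification: With this assignment, all 15 clauses evaluate to true.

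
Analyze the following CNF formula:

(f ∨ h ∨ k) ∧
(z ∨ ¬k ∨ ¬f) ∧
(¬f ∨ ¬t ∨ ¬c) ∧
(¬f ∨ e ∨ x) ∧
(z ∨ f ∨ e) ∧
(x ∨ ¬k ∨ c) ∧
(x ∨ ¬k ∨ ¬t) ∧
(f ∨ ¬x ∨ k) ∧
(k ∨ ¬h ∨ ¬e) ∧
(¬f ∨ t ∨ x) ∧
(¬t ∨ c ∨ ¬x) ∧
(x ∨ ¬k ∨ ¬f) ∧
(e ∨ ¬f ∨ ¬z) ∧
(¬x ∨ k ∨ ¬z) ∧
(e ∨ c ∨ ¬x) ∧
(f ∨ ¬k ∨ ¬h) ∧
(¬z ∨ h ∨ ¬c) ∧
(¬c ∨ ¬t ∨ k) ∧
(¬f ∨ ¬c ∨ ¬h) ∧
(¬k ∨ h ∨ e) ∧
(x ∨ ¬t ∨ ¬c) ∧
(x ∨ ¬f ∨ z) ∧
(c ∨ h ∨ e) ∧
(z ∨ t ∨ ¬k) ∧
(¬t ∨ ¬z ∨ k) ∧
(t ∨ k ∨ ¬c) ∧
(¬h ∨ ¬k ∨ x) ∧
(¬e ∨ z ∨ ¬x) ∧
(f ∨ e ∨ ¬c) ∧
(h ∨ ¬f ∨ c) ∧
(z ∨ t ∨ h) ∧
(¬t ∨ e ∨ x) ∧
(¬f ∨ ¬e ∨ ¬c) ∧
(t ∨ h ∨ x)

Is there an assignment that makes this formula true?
Yes

Yes, the formula is satisfiable.

One satisfying assignment is: f=False, z=True, k=False, t=False, e=False, c=False, h=True, x=False

Verification: With this assignment, all 34 clauses evaluate to true.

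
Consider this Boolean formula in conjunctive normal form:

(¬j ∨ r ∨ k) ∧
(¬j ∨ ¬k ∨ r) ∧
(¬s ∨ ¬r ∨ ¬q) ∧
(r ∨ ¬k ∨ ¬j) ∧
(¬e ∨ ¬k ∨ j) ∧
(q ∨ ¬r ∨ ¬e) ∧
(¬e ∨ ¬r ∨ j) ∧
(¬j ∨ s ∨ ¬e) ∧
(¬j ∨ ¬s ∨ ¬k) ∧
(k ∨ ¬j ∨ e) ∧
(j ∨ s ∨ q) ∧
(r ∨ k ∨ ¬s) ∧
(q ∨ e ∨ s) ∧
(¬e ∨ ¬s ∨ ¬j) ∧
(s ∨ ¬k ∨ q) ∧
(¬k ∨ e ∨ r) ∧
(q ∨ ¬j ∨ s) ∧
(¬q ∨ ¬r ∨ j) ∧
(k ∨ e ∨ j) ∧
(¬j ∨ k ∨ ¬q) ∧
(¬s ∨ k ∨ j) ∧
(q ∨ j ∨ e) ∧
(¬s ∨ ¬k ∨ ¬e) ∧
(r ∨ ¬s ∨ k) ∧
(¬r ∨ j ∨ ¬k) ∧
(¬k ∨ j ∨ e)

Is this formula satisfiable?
Yes

Yes, the formula is satisfiable.

One satisfying assignment is: k=False, q=True, r=False, j=False, s=False, e=True

Verification: With this assignment, all 26 clauses evaluate to true.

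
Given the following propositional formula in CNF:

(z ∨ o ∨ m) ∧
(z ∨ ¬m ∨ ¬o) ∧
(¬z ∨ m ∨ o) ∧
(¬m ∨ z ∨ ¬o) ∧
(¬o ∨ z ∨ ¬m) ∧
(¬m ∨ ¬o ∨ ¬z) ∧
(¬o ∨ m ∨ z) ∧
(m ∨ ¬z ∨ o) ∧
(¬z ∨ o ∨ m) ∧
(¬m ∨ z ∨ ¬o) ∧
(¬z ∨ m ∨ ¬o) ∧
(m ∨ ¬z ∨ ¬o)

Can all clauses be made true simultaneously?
Yes

Yes, the formula is satisfiable.

One satisfying assignment is: m=True, z=False, o=False

Verification: With this assignment, all 12 clauses evaluate to true.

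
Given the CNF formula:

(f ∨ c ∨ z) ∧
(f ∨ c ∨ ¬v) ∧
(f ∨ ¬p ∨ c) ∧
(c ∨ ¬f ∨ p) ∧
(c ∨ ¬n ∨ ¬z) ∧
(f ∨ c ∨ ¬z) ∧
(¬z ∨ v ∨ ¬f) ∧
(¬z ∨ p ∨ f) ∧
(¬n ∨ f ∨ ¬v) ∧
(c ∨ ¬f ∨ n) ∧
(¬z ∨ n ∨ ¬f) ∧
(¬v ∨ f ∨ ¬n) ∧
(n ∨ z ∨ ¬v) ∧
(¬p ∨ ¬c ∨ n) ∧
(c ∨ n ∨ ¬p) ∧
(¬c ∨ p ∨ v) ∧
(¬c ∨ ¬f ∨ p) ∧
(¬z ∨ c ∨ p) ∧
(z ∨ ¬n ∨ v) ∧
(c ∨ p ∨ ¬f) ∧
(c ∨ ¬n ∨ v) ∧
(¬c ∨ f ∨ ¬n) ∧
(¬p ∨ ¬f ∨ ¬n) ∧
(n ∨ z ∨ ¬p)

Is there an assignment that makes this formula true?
No

No, the formula is not satisfiable.

No assignment of truth values to the variables can make all 24 clauses true simultaneously.

The formula is UNSAT (unsatisfiable).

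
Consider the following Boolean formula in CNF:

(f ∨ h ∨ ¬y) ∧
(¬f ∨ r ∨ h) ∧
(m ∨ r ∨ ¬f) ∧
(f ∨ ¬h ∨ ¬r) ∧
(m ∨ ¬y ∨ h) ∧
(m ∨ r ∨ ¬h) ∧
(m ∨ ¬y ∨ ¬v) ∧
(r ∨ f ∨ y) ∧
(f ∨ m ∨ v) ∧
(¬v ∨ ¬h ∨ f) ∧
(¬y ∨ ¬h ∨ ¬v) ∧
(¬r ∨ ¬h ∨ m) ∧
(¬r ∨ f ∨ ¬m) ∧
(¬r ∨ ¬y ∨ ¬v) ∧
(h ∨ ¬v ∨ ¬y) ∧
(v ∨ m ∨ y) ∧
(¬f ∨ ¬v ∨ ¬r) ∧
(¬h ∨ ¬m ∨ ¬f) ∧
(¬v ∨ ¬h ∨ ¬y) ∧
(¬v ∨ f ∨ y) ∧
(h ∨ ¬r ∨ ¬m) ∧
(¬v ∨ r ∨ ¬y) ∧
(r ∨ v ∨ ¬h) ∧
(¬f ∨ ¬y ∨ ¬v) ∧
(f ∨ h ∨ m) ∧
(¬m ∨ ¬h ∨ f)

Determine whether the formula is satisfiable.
No

No, the formula is not satisfiable.

No assignment of truth values to the variables can make all 26 clauses true simultaneously.

The formula is UNSAT (unsatisfiable).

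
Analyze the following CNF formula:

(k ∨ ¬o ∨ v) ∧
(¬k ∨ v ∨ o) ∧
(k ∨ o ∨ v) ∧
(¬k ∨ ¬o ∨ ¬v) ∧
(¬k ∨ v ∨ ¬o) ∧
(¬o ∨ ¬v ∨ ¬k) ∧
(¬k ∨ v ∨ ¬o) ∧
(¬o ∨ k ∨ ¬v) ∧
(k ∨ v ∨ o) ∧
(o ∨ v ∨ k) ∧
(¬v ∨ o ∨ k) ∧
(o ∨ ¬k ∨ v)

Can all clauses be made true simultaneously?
Yes

Yes, the formula is satisfiable.

One satisfying assignment is: v=True, o=False, k=True

Verification: With this assignment, all 12 clauses evaluate to true.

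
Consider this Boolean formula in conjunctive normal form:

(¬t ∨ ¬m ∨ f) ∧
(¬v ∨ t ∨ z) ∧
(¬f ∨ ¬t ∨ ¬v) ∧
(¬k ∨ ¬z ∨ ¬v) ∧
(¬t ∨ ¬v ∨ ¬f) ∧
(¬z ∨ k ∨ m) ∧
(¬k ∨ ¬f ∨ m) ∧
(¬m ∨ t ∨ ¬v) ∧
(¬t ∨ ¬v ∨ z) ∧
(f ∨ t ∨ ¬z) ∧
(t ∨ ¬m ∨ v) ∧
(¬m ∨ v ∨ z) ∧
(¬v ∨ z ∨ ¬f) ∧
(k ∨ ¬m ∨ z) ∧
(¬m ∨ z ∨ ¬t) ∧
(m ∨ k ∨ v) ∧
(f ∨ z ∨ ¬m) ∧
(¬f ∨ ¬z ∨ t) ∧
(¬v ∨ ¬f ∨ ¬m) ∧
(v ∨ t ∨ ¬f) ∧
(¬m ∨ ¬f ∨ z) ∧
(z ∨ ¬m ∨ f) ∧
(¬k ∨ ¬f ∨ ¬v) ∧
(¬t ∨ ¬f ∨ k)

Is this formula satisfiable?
Yes

Yes, the formula is satisfiable.

One satisfying assignment is: t=True, k=True, f=True, z=True, m=True, v=False

Verification: With this assignment, all 24 clauses evaluate to true.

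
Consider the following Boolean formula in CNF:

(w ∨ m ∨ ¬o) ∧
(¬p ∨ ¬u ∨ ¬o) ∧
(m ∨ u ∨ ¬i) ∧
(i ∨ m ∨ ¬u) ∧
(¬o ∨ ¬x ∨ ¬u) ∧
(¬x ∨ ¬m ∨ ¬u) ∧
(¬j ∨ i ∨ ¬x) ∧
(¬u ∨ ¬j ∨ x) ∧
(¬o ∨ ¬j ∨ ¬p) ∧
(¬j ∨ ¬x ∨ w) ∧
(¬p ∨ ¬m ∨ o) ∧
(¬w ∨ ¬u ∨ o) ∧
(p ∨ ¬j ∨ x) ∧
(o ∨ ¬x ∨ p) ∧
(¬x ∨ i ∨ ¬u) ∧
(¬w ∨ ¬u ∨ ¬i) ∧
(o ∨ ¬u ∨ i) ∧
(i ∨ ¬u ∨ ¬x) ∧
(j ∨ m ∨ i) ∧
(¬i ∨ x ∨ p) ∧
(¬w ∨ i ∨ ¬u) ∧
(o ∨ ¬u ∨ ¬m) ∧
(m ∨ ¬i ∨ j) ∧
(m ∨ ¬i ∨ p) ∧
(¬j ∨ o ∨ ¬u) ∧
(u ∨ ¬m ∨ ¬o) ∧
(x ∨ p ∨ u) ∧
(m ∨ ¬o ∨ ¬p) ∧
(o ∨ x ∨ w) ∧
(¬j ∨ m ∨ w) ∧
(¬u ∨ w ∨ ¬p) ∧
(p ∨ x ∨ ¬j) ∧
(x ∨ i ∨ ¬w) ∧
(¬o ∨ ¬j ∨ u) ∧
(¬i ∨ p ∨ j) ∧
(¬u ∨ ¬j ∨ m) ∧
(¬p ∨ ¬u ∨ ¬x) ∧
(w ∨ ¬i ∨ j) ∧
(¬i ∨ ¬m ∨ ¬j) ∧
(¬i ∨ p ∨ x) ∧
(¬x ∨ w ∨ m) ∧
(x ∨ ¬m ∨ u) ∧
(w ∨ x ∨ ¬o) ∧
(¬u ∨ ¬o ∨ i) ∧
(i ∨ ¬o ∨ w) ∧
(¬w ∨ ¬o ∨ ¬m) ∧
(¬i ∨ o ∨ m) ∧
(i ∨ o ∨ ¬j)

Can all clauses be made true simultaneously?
No

No, the formula is not satisfiable.

No assignment of truth values to the variables can make all 48 clauses true simultaneously.

The formula is UNSAT (unsatisfiable).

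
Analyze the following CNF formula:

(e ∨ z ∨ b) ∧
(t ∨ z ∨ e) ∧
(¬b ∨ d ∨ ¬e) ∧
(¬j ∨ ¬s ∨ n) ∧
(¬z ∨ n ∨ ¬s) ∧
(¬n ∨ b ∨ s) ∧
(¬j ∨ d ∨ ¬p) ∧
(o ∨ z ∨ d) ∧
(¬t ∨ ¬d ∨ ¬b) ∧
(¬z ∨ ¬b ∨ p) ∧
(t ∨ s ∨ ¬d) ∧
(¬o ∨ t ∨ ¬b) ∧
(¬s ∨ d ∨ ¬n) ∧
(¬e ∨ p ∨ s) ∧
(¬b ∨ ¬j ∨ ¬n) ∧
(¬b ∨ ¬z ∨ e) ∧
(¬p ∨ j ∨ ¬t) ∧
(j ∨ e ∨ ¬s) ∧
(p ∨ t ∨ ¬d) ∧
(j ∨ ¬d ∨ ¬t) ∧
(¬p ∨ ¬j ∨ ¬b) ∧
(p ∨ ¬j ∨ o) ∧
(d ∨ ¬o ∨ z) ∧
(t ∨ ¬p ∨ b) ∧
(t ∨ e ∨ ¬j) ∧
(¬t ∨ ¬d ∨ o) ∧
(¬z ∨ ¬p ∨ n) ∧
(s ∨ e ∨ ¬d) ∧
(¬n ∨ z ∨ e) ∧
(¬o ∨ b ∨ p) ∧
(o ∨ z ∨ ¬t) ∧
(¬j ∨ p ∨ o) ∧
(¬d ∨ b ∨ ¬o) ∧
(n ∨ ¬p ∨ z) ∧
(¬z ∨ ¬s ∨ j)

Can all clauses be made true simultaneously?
Yes

Yes, the formula is satisfiable.

One satisfying assignment is: j=False, p=False, o=False, e=False, d=False, b=False, n=False, z=True, t=False, s=False

Verification: With this assignment, all 35 clauses evaluate to true.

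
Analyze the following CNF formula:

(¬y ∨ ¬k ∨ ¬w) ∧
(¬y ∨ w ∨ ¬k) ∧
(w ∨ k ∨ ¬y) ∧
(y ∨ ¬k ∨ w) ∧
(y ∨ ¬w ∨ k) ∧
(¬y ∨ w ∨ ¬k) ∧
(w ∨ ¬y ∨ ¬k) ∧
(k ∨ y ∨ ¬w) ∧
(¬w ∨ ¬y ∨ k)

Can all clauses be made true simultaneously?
Yes

Yes, the formula is satisfiable.

One satisfying assignment is: y=False, w=False, k=False

Verification: With this assignment, all 9 clauses evaluate to true.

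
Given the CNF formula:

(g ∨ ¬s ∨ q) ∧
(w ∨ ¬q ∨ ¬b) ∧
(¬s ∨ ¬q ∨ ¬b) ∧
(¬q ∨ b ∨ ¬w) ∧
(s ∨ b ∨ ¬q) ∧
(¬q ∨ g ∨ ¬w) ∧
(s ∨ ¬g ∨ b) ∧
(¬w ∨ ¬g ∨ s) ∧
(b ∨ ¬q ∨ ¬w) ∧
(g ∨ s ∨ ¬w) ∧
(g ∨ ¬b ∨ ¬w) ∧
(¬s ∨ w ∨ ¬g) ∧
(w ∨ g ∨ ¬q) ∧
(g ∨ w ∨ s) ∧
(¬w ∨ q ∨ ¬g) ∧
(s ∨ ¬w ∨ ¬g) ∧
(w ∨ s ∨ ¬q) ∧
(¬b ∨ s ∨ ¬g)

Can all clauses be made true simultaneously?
No

No, the formula is not satisfiable.

No assignment of truth values to the variables can make all 18 clauses true simultaneously.

The formula is UNSAT (unsatisfiable).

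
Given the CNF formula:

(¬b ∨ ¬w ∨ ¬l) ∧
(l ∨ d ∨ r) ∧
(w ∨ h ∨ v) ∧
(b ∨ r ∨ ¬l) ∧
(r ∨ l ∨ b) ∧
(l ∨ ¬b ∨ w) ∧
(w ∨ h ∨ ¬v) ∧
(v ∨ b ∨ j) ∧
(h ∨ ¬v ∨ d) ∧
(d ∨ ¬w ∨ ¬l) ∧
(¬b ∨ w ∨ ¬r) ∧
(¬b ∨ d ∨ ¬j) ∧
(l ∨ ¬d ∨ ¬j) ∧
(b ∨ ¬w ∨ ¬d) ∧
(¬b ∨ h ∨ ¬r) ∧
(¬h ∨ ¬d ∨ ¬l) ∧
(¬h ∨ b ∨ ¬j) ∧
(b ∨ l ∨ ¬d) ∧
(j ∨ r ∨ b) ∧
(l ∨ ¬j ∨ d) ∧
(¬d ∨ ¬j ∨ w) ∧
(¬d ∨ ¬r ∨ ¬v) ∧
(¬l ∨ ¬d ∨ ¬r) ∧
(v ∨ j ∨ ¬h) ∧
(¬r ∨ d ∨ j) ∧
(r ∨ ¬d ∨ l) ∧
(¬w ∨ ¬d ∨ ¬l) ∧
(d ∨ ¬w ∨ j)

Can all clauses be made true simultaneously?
Yes

Yes, the formula is satisfiable.

One satisfying assignment is: j=False, w=False, b=True, r=False, v=True, d=False, l=True, h=True

Verification: With this assignment, all 28 clauses evaluate to true.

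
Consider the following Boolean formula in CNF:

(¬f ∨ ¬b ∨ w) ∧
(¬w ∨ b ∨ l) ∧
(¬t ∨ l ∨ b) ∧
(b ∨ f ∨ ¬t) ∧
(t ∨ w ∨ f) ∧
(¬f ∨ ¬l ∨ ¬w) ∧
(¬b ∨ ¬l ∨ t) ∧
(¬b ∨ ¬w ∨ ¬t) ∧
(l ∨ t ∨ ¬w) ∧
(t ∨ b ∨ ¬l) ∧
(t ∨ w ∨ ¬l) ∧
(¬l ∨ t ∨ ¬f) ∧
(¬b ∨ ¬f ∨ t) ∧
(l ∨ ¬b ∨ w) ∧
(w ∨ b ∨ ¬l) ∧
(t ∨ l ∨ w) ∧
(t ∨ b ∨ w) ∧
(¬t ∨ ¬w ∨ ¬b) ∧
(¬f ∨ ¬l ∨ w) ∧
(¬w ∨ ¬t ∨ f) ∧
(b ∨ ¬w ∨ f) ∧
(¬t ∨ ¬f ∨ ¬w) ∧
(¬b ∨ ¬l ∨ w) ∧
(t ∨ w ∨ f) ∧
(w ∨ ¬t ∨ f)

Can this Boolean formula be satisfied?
No

No, the formula is not satisfiable.

No assignment of truth values to the variables can make all 25 clauses true simultaneously.

The formula is UNSAT (unsatisfiable).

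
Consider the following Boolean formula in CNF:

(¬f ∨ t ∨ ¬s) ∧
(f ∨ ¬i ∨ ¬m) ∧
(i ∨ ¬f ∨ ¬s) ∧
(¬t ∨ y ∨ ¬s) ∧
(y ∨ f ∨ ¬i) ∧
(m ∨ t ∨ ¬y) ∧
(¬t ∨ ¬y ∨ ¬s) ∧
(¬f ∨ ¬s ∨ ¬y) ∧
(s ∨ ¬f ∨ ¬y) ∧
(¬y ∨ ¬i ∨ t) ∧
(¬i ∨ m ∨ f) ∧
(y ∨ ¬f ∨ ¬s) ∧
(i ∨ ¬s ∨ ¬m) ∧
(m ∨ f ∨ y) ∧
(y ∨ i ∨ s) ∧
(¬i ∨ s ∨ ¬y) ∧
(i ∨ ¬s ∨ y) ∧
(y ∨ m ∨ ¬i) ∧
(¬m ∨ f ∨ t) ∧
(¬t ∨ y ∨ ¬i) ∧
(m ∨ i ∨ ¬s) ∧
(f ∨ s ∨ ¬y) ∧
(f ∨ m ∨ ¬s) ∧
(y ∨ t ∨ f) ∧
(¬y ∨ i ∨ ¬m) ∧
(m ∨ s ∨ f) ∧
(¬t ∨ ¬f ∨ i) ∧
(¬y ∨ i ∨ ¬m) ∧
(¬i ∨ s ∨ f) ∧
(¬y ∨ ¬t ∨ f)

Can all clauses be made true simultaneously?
Yes

Yes, the formula is satisfiable.

One satisfying assignment is: i=True, s=False, m=True, y=False, t=False, f=True

Verification: With this assignment, all 30 clauses evaluate to true.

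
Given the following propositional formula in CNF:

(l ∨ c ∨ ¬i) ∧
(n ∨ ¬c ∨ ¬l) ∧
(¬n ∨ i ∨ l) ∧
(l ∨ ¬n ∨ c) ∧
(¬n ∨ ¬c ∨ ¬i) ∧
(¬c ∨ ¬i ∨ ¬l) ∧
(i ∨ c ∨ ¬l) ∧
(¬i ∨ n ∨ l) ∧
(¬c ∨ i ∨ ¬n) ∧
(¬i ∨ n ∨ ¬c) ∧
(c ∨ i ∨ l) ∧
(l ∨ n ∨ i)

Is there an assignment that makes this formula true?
Yes

Yes, the formula is satisfiable.

One satisfying assignment is: n=False, i=True, c=False, l=True

Verification: With this assignment, all 12 clauses evaluate to true.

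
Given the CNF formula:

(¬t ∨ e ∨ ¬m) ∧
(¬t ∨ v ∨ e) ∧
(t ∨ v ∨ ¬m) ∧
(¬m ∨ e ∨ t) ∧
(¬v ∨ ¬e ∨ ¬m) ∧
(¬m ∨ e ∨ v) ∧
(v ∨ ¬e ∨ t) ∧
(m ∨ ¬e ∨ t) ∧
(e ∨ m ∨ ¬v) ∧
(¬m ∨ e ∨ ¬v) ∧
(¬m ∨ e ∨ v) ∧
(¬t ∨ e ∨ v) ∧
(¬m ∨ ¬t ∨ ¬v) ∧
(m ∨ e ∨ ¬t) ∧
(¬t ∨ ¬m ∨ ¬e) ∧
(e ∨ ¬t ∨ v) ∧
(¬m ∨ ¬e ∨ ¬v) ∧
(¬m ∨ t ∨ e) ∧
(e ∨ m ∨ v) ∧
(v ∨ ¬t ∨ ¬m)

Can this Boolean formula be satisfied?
Yes

Yes, the formula is satisfiable.

One satisfying assignment is: t=True, v=False, e=True, m=False

Verification: With this assignment, all 20 clauses evaluate to true.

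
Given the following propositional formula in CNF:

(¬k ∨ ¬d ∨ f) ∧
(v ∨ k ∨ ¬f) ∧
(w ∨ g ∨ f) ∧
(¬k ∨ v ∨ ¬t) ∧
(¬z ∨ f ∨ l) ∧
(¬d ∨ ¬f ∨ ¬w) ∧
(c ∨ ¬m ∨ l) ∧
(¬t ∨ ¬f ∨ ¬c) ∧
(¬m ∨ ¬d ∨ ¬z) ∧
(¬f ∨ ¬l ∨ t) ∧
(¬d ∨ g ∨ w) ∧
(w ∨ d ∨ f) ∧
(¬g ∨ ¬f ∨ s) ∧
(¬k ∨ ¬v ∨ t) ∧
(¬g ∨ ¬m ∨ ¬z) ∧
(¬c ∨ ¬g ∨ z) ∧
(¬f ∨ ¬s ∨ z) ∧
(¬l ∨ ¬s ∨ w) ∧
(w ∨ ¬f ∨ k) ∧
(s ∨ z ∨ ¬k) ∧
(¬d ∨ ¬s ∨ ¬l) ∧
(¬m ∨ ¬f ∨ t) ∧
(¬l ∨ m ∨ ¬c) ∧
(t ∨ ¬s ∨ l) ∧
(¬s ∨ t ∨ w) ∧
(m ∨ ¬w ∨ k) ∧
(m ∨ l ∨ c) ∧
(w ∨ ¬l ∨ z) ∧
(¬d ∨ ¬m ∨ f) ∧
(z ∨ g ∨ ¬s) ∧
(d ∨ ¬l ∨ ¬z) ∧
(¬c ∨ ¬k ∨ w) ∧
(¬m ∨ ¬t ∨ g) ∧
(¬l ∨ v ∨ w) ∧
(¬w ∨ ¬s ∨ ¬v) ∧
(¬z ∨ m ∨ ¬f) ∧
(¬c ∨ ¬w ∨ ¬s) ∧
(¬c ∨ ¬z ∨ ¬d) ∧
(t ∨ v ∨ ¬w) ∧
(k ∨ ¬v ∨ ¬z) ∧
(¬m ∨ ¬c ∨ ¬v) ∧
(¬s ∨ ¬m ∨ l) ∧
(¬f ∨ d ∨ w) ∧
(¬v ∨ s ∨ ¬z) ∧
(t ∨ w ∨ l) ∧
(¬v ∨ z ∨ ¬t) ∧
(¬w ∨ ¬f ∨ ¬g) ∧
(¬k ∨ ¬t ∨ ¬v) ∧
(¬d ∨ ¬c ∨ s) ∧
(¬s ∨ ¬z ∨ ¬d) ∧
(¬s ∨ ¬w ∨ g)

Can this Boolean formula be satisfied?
Yes

Yes, the formula is satisfiable.

One satisfying assignment is: z=False, w=True, v=False, t=True, m=True, c=False, s=False, f=False, l=True, d=False, k=False, g=True

Verification: With this assignment, all 51 clauses evaluate to true.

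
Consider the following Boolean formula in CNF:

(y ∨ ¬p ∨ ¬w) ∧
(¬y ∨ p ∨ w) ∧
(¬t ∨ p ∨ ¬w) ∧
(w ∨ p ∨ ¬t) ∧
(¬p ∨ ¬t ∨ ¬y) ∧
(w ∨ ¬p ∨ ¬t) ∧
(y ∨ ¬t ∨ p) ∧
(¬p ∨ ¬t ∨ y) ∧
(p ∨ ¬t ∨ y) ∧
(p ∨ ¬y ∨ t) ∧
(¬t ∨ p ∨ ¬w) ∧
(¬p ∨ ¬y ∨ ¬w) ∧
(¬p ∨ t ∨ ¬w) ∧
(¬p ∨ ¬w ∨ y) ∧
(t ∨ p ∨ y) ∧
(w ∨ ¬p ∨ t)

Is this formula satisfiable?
No

No, the formula is not satisfiable.

No assignment of truth values to the variables can make all 16 clauses true simultaneously.

The formula is UNSAT (unsatisfiable).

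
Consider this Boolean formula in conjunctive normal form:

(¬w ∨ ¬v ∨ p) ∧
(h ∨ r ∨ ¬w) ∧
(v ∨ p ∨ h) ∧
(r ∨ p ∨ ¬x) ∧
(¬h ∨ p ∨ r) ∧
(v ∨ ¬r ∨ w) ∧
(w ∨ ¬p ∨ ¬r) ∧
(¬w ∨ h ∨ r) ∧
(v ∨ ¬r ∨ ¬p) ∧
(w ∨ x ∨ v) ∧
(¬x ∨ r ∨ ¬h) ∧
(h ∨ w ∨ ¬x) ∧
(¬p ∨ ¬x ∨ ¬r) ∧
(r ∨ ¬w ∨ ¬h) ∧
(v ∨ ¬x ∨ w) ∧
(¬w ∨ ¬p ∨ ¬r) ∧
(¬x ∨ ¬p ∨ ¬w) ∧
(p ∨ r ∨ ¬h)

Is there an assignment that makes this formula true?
Yes

Yes, the formula is satisfiable.

One satisfying assignment is: r=False, w=False, h=False, v=True, p=False, x=False

Verification: With this assignment, all 18 clauses evaluate to true.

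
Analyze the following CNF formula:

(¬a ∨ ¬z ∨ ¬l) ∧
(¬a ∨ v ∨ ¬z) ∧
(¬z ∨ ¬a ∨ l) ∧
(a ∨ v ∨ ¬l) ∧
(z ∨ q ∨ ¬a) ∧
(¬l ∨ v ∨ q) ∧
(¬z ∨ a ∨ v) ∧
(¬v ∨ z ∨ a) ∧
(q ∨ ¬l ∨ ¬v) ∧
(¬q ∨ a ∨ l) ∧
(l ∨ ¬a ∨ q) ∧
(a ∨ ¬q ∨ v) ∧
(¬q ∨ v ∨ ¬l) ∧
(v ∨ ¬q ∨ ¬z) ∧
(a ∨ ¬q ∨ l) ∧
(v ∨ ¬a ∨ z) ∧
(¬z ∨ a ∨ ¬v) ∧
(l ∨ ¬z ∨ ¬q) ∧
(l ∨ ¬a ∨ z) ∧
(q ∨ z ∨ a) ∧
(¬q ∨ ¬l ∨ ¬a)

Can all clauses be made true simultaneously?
No

No, the formula is not satisfiable.

No assignment of truth values to the variables can make all 21 clauses true simultaneously.

The formula is UNSAT (unsatisfiable).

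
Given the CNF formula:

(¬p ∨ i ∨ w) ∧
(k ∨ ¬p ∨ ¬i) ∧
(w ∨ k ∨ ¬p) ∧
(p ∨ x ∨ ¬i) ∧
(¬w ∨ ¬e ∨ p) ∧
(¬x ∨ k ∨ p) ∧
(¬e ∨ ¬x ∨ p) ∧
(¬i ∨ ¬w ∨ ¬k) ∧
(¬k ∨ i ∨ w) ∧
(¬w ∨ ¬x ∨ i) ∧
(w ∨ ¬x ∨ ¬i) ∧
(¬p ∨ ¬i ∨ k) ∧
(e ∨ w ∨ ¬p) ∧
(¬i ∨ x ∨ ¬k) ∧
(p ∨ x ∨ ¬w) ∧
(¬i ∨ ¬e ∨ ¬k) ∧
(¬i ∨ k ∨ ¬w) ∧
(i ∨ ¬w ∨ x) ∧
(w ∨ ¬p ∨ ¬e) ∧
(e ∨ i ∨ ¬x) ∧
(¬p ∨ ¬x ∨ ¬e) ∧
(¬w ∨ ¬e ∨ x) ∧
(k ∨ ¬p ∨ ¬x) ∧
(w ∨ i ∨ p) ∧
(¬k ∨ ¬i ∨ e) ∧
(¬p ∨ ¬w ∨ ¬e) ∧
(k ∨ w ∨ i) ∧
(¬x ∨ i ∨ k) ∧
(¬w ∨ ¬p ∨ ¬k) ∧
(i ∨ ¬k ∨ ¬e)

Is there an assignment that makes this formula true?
No

No, the formula is not satisfiable.

No assignment of truth values to the variables can make all 30 clauses true simultaneously.

The formula is UNSAT (unsatisfiable).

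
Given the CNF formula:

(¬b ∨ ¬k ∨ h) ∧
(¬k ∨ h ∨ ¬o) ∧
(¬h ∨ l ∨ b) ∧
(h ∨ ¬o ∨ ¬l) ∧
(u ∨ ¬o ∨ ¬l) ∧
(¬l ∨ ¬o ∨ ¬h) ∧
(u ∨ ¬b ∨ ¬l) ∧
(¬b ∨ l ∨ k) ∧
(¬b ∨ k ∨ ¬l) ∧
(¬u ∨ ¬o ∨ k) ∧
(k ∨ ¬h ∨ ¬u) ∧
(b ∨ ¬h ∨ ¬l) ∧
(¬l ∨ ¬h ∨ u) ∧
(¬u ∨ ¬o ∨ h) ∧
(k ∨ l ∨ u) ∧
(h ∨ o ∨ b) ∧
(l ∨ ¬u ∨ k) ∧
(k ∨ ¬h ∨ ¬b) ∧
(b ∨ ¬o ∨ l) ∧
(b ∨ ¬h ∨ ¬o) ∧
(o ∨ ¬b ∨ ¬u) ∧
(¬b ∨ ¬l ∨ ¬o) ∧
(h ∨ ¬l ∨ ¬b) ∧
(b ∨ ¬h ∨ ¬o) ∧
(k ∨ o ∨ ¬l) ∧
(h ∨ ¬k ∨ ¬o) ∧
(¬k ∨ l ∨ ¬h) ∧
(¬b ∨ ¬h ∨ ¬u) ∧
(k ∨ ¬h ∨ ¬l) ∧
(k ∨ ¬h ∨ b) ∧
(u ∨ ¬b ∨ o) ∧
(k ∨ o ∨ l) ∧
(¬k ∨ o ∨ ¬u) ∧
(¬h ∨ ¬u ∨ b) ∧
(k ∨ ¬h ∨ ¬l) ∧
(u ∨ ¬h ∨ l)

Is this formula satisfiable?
No

No, the formula is not satisfiable.

No assignment of truth values to the variables can make all 36 clauses true simultaneously.

The formula is UNSAT (unsatisfiable).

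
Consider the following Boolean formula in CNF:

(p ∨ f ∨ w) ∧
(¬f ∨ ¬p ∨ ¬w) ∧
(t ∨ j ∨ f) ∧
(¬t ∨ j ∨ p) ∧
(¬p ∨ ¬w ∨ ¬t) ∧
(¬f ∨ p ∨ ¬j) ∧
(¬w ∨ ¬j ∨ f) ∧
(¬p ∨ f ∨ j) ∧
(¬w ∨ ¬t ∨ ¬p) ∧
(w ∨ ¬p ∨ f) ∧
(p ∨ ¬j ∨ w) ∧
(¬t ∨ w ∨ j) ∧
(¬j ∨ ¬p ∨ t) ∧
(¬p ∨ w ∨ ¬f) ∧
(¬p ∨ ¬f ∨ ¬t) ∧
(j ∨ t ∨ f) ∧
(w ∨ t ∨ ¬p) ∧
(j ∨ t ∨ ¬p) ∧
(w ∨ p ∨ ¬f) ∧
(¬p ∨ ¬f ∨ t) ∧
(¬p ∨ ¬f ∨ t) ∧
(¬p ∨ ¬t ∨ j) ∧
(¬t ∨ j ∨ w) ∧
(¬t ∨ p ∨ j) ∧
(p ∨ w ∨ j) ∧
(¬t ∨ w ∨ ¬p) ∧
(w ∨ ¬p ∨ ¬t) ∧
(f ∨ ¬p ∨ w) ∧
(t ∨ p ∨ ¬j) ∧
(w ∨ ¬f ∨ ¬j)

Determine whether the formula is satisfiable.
Yes

Yes, the formula is satisfiable.

One satisfying assignment is: t=False, f=True, j=False, w=True, p=False

Verification: With this assignment, all 30 clauses evaluate to true.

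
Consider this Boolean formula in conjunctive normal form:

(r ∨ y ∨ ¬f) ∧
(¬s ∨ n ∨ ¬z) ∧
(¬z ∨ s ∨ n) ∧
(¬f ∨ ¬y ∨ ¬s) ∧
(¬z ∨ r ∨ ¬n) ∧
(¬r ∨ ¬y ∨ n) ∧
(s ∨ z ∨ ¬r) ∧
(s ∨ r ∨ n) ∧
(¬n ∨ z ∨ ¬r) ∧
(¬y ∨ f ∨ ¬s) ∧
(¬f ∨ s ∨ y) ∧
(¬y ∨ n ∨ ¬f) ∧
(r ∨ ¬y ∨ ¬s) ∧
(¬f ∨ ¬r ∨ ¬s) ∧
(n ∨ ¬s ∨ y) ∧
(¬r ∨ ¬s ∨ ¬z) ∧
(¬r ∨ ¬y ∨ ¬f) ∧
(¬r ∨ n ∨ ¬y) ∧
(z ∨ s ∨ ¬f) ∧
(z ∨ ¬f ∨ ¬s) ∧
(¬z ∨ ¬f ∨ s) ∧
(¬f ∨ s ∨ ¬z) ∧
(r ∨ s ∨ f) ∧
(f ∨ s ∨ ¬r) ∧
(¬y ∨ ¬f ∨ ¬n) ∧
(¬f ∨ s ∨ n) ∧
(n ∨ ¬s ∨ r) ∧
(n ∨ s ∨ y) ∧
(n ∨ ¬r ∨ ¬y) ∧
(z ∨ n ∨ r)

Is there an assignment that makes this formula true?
Yes

Yes, the formula is satisfiable.

One satisfying assignment is: s=True, r=False, y=False, z=False, n=True, f=False

Verification: With this assignment, all 30 clauses evaluate to true.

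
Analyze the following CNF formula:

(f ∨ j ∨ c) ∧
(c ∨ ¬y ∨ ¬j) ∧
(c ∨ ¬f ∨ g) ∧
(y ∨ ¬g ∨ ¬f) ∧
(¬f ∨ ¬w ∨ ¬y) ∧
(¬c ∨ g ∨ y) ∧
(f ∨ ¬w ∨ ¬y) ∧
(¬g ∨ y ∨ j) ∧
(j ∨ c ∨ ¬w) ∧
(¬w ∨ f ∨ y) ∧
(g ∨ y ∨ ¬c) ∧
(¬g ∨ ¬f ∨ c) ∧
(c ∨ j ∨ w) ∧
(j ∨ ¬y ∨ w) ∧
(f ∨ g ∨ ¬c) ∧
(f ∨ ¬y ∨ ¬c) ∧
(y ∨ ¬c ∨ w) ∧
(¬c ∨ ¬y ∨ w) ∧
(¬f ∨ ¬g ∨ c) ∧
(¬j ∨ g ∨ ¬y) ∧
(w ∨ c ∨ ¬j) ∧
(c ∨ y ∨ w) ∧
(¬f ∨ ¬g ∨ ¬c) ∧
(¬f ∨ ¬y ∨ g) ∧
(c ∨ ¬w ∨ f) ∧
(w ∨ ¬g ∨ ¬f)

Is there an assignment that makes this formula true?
No

No, the formula is not satisfiable.

No assignment of truth values to the variables can make all 26 clauses true simultaneously.

The formula is UNSAT (unsatisfiable).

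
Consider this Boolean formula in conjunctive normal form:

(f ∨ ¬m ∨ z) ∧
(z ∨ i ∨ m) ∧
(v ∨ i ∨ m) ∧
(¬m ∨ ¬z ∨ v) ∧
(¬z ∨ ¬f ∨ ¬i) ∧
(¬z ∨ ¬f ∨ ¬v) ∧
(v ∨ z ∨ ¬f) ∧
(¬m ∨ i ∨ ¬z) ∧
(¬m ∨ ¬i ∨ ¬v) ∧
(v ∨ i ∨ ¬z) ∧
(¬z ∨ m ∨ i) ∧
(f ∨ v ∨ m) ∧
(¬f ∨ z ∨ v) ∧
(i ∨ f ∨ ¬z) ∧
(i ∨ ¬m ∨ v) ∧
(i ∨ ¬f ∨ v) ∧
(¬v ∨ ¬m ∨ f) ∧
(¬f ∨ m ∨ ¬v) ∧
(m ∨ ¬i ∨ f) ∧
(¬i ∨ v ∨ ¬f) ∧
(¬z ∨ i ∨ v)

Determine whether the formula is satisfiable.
Yes

Yes, the formula is satisfiable.

One satisfying assignment is: f=True, i=False, m=True, z=False, v=True

Verification: With this assignment, all 21 clauses evaluate to true.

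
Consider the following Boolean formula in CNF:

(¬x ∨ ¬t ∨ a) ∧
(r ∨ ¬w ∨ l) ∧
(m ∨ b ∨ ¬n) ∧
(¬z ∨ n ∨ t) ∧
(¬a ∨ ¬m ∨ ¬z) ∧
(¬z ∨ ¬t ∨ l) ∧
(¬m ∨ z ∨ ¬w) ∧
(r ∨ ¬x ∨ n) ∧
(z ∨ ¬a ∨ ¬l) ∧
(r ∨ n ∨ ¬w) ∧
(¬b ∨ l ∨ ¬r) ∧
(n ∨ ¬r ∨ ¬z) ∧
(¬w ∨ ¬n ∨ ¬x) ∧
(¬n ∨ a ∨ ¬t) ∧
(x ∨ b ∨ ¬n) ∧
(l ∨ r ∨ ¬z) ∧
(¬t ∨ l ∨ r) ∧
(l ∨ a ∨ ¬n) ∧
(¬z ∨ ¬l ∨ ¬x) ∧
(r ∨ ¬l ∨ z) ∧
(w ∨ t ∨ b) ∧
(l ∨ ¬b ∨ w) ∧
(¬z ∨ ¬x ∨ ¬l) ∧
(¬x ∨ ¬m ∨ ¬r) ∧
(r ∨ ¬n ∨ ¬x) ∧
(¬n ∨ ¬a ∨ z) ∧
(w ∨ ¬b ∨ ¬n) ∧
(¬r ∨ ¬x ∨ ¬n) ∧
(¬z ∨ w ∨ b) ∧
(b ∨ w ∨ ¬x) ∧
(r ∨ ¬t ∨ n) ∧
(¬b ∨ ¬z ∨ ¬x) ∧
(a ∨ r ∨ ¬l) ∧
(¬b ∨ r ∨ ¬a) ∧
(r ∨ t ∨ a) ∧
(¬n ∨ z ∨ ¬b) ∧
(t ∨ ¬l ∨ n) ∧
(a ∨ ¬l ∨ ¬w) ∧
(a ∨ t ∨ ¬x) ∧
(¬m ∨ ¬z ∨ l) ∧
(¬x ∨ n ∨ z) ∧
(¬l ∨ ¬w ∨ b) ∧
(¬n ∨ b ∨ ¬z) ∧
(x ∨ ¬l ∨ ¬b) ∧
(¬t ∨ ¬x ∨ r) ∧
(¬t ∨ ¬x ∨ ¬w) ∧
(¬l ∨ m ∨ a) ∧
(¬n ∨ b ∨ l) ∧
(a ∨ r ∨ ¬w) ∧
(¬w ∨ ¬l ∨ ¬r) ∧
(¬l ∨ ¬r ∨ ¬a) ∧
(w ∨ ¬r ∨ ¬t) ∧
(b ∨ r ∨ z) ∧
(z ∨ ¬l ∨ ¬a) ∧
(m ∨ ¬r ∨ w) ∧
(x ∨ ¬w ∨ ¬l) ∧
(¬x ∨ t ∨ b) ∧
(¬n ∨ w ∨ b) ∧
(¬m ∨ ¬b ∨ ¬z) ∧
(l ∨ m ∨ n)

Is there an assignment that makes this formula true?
No

No, the formula is not satisfiable.

No assignment of truth values to the variables can make all 60 clauses true simultaneously.

The formula is UNSAT (unsatisfiable).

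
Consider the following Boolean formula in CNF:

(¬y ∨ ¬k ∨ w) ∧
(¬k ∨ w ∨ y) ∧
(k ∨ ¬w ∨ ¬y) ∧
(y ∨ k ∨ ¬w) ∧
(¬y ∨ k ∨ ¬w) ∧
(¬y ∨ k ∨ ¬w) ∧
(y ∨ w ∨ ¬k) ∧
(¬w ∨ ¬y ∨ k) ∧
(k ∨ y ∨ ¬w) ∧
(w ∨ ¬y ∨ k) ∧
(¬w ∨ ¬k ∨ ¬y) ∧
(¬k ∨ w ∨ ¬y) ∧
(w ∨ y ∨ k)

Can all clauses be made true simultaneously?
Yes

Yes, the formula is satisfiable.

One satisfying assignment is: y=False, k=True, w=True

Verification: With this assignment, all 13 clauses evaluate to true.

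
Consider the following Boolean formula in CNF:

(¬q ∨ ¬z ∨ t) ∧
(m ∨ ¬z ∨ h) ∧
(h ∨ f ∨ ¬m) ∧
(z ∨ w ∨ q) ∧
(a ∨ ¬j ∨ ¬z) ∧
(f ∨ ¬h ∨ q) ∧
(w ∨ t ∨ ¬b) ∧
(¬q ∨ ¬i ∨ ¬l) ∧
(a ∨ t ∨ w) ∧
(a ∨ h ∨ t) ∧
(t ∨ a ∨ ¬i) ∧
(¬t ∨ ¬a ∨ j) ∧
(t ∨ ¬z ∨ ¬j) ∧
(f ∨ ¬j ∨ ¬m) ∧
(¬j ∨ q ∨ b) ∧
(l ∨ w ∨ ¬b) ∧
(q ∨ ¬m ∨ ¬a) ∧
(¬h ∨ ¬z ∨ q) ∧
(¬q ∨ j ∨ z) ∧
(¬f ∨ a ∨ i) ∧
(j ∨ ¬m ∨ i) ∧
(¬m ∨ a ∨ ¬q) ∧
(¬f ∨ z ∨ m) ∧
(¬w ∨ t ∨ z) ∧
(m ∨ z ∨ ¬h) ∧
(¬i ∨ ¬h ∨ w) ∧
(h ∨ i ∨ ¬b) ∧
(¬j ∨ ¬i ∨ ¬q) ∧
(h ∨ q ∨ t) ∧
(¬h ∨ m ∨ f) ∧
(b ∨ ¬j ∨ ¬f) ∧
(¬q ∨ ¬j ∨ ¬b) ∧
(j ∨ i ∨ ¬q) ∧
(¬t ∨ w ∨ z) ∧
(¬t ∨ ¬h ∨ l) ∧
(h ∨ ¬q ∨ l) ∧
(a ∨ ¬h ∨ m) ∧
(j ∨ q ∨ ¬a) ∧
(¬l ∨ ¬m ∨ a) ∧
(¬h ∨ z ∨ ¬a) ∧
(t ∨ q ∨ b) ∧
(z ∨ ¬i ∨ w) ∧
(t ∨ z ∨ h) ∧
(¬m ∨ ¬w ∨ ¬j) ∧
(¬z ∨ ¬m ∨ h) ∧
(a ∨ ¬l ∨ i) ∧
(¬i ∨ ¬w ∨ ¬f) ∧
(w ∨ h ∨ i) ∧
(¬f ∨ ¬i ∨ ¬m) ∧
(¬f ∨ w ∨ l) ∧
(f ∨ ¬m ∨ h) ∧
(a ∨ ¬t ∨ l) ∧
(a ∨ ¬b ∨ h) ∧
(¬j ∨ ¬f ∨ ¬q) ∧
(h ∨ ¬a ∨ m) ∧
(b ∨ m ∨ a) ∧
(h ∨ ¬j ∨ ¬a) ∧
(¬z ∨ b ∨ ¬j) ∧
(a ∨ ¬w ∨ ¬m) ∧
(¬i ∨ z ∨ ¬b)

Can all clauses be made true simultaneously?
No

No, the formula is not satisfiable.

No assignment of truth values to the variables can make all 60 clauses true simultaneously.

The formula is UNSAT (unsatisfiable).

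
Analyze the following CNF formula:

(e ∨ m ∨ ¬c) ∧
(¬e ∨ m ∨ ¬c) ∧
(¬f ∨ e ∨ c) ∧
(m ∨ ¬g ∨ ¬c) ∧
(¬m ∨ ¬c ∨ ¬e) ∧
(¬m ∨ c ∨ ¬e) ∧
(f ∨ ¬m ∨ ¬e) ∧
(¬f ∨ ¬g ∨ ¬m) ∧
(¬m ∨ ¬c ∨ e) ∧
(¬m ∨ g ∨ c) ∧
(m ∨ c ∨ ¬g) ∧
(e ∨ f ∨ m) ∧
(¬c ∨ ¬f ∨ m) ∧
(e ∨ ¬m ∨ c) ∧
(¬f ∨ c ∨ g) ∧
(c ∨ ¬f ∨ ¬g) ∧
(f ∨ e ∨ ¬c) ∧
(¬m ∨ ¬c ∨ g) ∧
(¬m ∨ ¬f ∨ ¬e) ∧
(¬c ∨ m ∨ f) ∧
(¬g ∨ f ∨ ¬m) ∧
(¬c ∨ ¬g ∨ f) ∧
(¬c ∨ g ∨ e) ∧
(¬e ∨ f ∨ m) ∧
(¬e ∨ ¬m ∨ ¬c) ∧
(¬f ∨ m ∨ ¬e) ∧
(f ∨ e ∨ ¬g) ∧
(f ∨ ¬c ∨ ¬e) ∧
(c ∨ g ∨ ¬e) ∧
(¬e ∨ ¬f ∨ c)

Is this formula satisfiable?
No

No, the formula is not satisfiable.

No assignment of truth values to the variables can make all 30 clauses true simultaneously.

The formula is UNSAT (unsatisfiable).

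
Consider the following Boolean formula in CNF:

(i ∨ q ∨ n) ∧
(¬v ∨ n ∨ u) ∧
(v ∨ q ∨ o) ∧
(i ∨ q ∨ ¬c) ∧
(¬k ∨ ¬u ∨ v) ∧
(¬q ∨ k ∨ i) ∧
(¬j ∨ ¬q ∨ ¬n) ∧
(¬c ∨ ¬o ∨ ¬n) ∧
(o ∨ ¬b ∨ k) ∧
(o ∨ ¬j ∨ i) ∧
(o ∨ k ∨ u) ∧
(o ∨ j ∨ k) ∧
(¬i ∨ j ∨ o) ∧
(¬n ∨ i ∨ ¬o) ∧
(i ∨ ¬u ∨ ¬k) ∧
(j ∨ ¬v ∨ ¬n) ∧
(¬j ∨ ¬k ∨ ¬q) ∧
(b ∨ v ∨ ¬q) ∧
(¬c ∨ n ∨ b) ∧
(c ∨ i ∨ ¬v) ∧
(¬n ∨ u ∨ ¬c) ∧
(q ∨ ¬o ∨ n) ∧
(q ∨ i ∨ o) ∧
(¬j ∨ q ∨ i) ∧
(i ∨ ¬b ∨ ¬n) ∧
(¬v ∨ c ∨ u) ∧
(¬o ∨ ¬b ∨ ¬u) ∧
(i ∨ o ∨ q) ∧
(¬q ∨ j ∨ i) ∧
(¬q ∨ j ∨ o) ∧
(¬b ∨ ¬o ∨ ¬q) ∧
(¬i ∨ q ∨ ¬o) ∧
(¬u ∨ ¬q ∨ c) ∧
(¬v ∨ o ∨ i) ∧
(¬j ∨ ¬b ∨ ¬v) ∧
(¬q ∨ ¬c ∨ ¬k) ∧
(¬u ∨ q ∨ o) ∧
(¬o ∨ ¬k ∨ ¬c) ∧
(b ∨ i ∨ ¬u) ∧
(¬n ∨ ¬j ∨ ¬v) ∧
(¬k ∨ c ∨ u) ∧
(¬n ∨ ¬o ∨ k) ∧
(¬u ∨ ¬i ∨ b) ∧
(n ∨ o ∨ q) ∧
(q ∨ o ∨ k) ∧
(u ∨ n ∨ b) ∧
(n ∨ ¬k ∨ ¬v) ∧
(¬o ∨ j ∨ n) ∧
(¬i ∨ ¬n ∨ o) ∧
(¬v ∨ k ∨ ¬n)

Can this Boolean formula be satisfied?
No

No, the formula is not satisfiable.

No assignment of truth values to the variables can make all 50 clauses true simultaneously.

The formula is UNSAT (unsatisfiable).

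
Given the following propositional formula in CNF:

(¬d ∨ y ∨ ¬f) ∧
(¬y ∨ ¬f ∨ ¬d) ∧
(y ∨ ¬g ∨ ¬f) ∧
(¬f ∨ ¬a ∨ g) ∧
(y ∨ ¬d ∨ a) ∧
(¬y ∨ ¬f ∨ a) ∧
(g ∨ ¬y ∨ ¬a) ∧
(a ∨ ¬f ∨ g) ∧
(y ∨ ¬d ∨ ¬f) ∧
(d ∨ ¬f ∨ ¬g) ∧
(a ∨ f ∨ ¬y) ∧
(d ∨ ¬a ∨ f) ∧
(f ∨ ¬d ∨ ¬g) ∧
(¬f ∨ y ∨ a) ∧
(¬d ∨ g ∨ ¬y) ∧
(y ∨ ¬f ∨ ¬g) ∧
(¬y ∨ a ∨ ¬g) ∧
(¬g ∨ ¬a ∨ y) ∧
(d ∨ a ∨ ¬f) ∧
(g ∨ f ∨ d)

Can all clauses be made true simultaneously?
Yes

Yes, the formula is satisfiable.

One satisfying assignment is: a=False, f=False, g=True, y=False, d=False

Verification: With this assignment, all 20 clauses evaluate to true.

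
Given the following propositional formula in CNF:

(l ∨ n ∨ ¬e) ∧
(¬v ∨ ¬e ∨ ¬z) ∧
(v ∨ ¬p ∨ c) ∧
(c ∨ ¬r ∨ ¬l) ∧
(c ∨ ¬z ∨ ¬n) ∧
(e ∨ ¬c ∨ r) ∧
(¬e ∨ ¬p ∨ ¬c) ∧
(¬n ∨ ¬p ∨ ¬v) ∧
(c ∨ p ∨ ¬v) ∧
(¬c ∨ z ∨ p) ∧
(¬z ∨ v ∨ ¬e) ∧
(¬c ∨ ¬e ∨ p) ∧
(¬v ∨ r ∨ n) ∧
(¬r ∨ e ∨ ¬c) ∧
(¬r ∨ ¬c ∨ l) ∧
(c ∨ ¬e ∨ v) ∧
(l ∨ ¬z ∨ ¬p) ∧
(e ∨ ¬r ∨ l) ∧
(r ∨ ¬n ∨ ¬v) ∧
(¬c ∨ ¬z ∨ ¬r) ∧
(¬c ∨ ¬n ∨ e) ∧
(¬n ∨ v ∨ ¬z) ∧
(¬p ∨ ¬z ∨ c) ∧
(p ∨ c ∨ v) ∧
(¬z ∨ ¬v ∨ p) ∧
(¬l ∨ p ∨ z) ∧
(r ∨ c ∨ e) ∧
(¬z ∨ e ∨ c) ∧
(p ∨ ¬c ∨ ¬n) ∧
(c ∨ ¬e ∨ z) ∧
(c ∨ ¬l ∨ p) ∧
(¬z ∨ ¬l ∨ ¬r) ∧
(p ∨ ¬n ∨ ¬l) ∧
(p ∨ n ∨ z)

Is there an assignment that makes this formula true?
No

No, the formula is not satisfiable.

No assignment of truth values to the variables can make all 34 clauses true simultaneously.

The formula is UNSAT (unsatisfiable).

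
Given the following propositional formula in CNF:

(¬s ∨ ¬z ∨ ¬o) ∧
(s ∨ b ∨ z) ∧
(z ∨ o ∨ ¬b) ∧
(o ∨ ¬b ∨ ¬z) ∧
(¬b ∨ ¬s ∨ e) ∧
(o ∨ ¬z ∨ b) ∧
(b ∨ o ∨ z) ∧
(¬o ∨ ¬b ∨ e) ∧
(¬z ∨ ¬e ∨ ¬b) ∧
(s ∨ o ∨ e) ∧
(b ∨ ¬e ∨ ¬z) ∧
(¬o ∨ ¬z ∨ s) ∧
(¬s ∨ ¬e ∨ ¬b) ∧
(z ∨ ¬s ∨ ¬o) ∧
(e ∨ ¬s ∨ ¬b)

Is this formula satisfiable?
Yes

Yes, the formula is satisfiable.

One satisfying assignment is: b=True, o=True, s=False, z=False, e=True

Verification: With this assignment, all 15 clauses evaluate to true.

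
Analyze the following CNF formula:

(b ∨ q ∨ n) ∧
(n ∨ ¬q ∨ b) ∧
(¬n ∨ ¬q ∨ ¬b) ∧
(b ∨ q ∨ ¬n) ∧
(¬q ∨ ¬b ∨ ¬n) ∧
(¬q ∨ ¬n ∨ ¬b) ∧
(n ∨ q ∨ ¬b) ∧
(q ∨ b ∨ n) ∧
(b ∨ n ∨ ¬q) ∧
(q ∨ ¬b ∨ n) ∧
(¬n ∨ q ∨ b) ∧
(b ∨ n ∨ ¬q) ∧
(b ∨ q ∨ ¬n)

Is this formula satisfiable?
Yes

Yes, the formula is satisfiable.

One satisfying assignment is: n=False, q=True, b=True

Verification: With this assignment, all 13 clauses evaluate to true.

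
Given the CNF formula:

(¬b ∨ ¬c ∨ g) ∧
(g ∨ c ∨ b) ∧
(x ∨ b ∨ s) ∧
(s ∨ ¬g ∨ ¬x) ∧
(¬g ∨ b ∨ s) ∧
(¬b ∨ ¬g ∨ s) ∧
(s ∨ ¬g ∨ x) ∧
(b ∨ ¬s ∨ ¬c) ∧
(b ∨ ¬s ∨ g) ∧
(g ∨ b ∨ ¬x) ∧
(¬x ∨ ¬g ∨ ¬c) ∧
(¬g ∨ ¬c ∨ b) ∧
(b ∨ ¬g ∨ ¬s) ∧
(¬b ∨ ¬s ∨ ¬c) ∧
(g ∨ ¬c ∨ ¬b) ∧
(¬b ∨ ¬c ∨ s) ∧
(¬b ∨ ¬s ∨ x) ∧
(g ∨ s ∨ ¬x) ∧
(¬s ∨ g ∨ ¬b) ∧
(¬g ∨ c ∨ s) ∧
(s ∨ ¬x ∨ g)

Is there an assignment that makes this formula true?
Yes

Yes, the formula is satisfiable.

One satisfying assignment is: b=True, g=False, s=False, x=False, c=False

Verification: With this assignment, all 21 clauses evaluate to true.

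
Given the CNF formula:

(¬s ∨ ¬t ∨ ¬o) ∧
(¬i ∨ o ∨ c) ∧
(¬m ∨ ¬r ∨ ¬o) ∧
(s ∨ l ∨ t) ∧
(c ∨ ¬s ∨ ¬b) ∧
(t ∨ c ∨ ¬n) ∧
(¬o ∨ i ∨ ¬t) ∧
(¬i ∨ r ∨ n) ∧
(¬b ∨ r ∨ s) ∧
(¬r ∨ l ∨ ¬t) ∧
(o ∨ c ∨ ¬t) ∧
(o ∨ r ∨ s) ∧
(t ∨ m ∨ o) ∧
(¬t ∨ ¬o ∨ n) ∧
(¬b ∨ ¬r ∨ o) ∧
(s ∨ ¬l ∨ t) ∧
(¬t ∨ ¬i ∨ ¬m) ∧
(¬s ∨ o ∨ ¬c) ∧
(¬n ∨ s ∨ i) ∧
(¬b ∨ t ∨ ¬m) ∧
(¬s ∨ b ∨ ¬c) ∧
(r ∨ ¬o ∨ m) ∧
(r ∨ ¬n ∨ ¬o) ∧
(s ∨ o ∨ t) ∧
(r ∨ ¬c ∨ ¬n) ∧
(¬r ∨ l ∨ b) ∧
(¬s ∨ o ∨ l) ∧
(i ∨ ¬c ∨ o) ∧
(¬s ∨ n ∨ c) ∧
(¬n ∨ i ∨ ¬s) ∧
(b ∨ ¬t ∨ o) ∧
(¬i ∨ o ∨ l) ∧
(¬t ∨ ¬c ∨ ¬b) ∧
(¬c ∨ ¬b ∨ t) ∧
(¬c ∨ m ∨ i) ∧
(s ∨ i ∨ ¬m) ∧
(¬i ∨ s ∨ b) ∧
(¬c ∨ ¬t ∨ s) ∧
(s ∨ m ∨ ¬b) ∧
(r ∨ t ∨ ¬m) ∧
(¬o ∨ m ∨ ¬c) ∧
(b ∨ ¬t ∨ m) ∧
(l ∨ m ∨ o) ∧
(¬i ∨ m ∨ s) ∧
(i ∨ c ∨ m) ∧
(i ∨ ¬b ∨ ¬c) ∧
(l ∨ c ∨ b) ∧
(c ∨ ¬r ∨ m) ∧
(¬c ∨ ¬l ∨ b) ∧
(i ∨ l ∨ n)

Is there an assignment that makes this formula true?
No

No, the formula is not satisfiable.

No assignment of truth values to the variables can make all 50 clauses true simultaneously.

The formula is UNSAT (unsatisfiable).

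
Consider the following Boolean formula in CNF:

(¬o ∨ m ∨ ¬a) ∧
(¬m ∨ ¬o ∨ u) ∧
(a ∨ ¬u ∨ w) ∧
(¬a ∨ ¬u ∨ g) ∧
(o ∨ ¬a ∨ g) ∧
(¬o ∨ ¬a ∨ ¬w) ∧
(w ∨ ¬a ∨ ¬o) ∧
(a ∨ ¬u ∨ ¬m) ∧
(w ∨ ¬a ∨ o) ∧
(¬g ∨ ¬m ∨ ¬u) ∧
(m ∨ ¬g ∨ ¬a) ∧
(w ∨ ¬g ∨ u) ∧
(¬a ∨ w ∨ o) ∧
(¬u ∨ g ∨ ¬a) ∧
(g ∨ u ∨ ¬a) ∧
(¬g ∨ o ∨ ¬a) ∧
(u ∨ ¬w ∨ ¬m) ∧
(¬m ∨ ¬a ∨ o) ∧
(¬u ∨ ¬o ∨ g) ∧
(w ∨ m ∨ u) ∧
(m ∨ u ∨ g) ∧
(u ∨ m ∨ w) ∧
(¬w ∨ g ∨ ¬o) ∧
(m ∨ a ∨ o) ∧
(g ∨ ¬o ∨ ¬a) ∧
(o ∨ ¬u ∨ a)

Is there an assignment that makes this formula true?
Yes

Yes, the formula is satisfiable.

One satisfying assignment is: w=False, g=False, m=True, o=False, u=False, a=False

Verification: With this assignment, all 26 clauses evaluate to true.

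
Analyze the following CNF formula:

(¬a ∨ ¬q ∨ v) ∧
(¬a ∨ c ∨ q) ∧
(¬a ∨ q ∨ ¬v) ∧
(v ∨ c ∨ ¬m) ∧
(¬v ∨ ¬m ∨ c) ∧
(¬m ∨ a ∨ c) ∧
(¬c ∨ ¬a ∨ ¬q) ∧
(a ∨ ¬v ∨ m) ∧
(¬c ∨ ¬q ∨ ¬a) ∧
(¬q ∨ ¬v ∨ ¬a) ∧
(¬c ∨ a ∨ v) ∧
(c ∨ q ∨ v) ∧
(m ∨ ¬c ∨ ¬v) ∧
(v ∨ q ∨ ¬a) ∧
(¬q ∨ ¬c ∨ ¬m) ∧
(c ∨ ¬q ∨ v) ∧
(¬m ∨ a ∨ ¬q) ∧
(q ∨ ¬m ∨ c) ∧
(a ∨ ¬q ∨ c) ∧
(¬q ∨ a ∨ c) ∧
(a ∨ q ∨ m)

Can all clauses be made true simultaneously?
Yes

Yes, the formula is satisfiable.

One satisfying assignment is: q=False, a=False, v=True, c=True, m=True

Verification: With this assignment, all 21 clauses evaluate to true.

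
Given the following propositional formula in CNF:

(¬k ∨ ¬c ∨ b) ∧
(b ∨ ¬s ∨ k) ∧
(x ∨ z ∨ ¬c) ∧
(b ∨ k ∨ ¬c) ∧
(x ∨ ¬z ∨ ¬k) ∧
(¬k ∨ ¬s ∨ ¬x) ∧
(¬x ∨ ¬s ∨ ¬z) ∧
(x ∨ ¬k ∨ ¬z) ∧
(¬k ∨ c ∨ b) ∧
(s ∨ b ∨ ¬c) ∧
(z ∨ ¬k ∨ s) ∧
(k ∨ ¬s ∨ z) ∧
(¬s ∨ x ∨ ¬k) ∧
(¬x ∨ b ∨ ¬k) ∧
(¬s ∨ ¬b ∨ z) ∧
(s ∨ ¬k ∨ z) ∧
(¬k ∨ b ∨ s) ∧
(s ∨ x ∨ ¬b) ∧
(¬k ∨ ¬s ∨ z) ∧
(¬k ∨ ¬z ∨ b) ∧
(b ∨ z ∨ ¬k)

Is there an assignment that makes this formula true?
Yes

Yes, the formula is satisfiable.

One satisfying assignment is: x=False, s=False, z=False, b=False, c=False, k=False

Verification: With this assignment, all 21 clauses evaluate to true.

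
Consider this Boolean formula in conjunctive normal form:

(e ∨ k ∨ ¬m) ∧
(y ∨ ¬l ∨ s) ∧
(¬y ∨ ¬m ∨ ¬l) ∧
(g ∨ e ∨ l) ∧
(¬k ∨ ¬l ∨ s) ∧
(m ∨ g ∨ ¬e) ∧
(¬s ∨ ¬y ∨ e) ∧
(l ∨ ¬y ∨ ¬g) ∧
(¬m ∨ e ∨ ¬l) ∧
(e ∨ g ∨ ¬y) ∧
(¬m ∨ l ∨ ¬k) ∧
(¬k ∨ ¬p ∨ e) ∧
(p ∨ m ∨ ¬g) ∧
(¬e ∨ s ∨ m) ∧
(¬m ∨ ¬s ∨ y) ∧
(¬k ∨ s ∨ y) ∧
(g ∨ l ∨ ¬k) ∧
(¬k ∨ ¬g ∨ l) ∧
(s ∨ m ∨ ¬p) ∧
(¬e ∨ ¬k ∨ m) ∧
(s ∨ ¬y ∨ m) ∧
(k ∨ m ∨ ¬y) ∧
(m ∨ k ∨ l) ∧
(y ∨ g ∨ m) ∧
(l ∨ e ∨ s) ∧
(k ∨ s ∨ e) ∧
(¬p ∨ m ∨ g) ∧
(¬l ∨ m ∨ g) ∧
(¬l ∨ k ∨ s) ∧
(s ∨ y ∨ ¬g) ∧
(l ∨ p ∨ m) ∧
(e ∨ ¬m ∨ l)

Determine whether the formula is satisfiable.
Yes

Yes, the formula is satisfiable.

One satisfying assignment is: e=True, k=False, s=False, g=False, l=False, p=False, y=False, m=True

Verification: With this assignment, all 32 clauses evaluate to true.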